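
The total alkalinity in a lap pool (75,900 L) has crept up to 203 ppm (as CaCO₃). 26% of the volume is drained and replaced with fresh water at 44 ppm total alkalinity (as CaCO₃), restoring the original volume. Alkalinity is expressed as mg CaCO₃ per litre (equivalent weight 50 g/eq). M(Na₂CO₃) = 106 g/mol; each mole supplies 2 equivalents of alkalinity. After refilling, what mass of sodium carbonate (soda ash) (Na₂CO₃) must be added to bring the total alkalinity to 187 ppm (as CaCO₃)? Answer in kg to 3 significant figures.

After draining 26% and refilling: 203 × 0.74 + 44 × 0.26 = 161.66 ppm.
Deficit to target: 187 − 161.66 = 25.34 mg/L.
As CaCO₃: 25.34 mg/L × 75,900 L = 1923 g; ÷ 50 g/eq ÷ 2 = 19.23 mol Na₂CO₃.
Mass: 19.23 × 106 = 2039 g.

2.04 kg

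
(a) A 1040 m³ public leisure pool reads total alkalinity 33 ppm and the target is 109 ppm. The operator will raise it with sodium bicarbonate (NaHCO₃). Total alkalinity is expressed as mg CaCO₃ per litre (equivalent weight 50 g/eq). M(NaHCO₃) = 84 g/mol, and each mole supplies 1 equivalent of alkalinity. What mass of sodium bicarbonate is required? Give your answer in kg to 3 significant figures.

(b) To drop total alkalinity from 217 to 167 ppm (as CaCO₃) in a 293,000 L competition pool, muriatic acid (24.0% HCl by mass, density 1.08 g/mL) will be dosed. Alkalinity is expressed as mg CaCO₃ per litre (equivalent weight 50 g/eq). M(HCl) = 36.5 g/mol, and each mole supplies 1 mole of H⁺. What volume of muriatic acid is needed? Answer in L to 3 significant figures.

(a) 133 kg; (b) 41.3 L

(a) Volume: 1040 m³ = 1,040,000 L.
(a) Alkalinity to add: (109 − 33) = 76 mg/L as CaCO₃ × 1,040,000 L = 79,040 g as CaCO₃.
(a) Equivalents: 79,040 g ÷ 50 g/eq = 1581 eq.
(a) NaHCO₃ supplies 1 eq per mole → 1581 mol.
(a) Mass: 1581 mol × 84 g/mol = 132,800 g.

(b) Alkalinity to neutralize: (217 − 167) = 50 mg/L as CaCO₃ × 293,000 L = 14,650 g as CaCO₃.
(b) Equivalents of H⁺ required: 14,650 ÷ 50 g/eq = 293 eq = 293 mol HCl.
(b) Mass of HCl: 293 × 36.5 = 10,690 g.
(b) Mass of 24.0% solution: 10,690 / 0.24 = 44,560 g.
(b) Volume: 44,560 g ÷ 1.08 g/mL = 41,260 mL.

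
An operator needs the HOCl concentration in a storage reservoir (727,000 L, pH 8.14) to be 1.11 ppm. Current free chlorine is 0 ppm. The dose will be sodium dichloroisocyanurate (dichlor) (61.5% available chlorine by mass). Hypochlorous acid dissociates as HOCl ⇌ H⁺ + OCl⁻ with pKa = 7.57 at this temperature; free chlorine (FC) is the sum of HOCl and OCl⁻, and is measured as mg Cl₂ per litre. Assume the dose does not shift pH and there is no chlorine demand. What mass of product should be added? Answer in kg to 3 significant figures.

[OCl⁻]/[HOCl] = 10^(pH − pKa) = 10^(8.14 − 7.57) = 3.715; fraction as HOCl = 1/(1 + 3.715) = 0.2121.
Free chlorine required for 1.11 ppm HOCl: 1.11 / 0.2121 = 5.234 ppm.
FC to add: 5.234 − 0 = 5.234 mg/L as Cl₂.
Cl₂ equivalent: 5.234 mg/L × 727,000 L = 3805 g.
Product at 61.5% available Cl: 3805 / 0.615 = 6187 g.

6.19 kg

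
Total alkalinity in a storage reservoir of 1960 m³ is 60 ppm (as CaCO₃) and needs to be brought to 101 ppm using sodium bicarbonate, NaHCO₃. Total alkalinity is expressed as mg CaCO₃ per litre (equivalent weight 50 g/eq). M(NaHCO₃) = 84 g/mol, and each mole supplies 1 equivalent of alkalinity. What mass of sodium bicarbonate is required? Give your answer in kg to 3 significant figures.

Volume: 1960 m³ = 1,960,000 L.
Alkalinity to add: (101 − 60) = 41 mg/L as CaCO₃ × 1,960,000 L = 80,360 g as CaCO₃.
Equivalents: 80,360 g ÷ 50 g/eq = 1607 eq.
NaHCO₃ supplies 1 eq per mole → 1607 mol.
Mass: 1607 mol × 84 g/mol = 135,000 g.

135 kg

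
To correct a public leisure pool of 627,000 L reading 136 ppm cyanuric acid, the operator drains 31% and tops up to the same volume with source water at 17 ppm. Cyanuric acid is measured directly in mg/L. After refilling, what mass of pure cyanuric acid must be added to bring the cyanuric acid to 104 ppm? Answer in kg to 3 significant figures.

3.07 kg

After draining 31% and refilling: 136 × 0.69 + 17 × 0.31 = 99.11 ppm.
Deficit to target: 104 − 99.11 = 4.89 mg/L.
Mass: 4.89 mg/L × 627,000 L = 3066 g cyanuric acid.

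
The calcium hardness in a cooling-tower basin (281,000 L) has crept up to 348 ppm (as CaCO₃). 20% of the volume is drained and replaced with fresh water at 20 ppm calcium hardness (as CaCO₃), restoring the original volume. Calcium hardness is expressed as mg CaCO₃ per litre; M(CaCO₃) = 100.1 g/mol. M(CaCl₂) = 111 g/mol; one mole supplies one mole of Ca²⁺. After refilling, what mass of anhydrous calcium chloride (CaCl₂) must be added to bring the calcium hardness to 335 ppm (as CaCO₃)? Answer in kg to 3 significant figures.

After draining 20% and refilling: 348 × 0.80 + 20 × 0.20 = 282.4 ppm.
Deficit to target: 335 − 282.4 = 52.6 mg/L.
As CaCO₃: 52.6 mg/L × 281,000 L = 14,780 g; ÷ 100.1 = 147.7 mol Ca²⁺.
Mass: 147.7 × 111 = 16,390 g.

16.4 kg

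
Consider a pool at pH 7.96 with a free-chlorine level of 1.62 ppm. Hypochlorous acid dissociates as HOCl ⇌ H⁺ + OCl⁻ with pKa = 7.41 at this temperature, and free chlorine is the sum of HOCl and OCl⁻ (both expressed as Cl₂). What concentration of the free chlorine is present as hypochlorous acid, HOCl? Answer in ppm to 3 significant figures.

0.356 ppm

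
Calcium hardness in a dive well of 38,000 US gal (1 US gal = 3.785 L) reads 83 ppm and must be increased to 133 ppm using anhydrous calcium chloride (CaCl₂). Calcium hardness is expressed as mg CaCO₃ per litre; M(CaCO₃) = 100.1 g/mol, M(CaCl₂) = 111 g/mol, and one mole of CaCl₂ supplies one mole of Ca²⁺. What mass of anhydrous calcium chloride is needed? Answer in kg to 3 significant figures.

7.97 kg

Volume: 38,000 US gal × 3.785 L/gal = 143,830 L.
Hardness to add: (133 − 83) = 50 mg/L as CaCO₃ × 143,830 L = 7192 g as CaCO₃.
Moles of Ca²⁺ (1 mol Ca²⁺ ≡ 1 mol CaCO₃): 7192 / 100.1 g/mol = 71.84 mol.
Mass of CaCl₂: 71.84 × 111 = 7975 g.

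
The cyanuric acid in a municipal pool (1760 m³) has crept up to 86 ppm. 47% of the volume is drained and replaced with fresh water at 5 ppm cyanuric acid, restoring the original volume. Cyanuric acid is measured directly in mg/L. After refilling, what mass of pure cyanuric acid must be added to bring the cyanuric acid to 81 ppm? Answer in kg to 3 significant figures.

Volume: 1760 m³ = 1,760,000 L.
After draining 47% and refilling: 86 × 0.53 + 5 × 0.47 = 47.93 ppm.
Deficit to target: 81 − 47.93 = 33.07 mg/L.
Mass: 33.07 mg/L × 1,760,000 L = 58,200 g cyanuric acid.

58.2 kg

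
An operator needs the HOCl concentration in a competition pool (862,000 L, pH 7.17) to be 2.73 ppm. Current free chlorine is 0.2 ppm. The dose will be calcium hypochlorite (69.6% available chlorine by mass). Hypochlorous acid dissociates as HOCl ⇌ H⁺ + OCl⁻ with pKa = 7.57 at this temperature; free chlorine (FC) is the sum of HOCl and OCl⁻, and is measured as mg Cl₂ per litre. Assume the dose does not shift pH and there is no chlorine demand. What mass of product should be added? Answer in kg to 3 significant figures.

4.48 kg

[OCl⁻]/[HOCl] = 10^(pH − pKa) = 10^(7.17 − 7.57) = 0.3981; fraction as HOCl = 1/(1 + 0.3981) = 0.7153.
Free chlorine required for 2.73 ppm HOCl: 2.73 / 0.7153 = 3.817 ppm.
FC to add: 3.817 − 0.2 = 3.617 mg/L as Cl₂.
Cl₂ equivalent: 3.617 mg/L × 862,000 L = 3118 g.
Product at 69.6% available Cl: 3118 / 0.696 = 4479 g.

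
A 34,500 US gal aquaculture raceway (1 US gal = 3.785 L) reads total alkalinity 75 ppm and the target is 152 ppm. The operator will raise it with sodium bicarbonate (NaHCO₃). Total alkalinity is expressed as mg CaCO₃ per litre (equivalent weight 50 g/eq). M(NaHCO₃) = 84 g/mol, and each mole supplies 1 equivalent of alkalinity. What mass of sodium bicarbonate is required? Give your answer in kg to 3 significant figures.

Volume: 34,500 US gal × 3.785 L/gal = 130,582 L.
Alkalinity to add: (152 − 75) = 77 mg/L as CaCO₃ × 130,582 L = 10,050 g as CaCO₃.
Equivalents: 10,050 g ÷ 50 g/eq = 201.1 eq.
NaHCO₃ supplies 1 eq per mole → 201.1 mol.
Mass: 201.1 mol × 84 g/mol = 16,890 g.

16.9 kg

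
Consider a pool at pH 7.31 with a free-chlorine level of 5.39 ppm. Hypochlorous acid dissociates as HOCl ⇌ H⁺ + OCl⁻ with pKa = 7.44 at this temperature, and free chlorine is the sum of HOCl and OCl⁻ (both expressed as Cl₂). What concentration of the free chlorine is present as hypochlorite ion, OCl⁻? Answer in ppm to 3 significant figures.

[OCl⁻]/[HOCl] = 10^(pH − pKa) = 10^(7.31 − 7.44) = 10^-0.13 = 0.7413.
Fraction as HOCl = 1 / (1 + 0.7413) = 0.5743.
OCl⁻ = (1 − 0.5743) × 5.39 ppm = 2.295 ppm.

2.29 ppm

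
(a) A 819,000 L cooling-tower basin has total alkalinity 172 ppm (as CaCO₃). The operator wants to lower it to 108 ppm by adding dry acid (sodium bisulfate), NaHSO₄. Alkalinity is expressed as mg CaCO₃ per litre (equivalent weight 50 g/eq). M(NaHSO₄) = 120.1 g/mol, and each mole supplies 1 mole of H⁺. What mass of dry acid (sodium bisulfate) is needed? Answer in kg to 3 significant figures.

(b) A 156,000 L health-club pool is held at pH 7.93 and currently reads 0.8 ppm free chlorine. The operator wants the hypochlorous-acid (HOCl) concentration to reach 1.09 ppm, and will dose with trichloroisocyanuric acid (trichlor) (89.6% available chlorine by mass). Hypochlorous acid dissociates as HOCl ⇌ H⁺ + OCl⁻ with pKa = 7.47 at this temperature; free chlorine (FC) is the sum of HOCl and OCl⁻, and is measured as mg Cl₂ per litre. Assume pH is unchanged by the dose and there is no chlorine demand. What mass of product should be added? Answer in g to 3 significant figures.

(a) Alkalinity to neutralize: (172 − 108) = 64 mg/L as CaCO₃ × 819,000 L = 52,420 g as CaCO₃.
(a) Equivalents of H⁺ required: 52,420 ÷ 50 g/eq = 1048 eq = 1048 mol NaHSO₄.
(a) Mass of NaHSO₄: 1048 × 120.1 = 125,900 g.

(b) [OCl⁻]/[HOCl] = 10^(pH − pKa) = 10^(7.93 − 7.47) = 2.884; fraction as HOCl = 1/(1 + 2.884) = 0.2575.
(b) Free chlorine required for 1.09 ppm HOCl: 1.09 / 0.2575 = 4.234 ppm.
(b) FC to add: 4.234 − 0.8 = 3.434 mg/L as Cl₂.
(b) Cl₂ equivalent: 3.434 mg/L × 156,000 L = 535.6 g.
(b) Product at 89.6% available Cl: 535.6 / 0.896 = 597.8 g.

(a) 126 kg; (b) 598 g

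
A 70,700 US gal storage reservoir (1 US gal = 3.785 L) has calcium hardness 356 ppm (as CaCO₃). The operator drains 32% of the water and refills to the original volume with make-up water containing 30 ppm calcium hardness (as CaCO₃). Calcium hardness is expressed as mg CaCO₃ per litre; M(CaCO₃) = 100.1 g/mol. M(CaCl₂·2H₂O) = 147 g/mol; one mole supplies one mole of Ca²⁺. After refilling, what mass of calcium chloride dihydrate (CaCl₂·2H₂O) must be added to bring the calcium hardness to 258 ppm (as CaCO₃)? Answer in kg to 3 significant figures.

2.48 kg

Volume: 70,700 US gal × 3.785 L/gal = 267,600 L.
After draining 32% and refilling: 356 × 0.68 + 30 × 0.32 = 251.68 ppm.
Deficit to target: 258 − 251.68 = 6.32 mg/L.
As CaCO₃: 6.32 mg/L × 267,600 L = 1691 g; ÷ 100.1 = 16.9 mol Ca²⁺.
Mass: 16.9 × 147 = 2484 g.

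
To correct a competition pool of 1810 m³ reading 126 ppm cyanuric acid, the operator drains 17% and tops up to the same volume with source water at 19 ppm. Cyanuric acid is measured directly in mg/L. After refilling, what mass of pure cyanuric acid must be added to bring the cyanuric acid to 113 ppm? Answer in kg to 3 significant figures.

9.39 kg

Volume: 1810 m³ = 1,810,000 L.
After draining 17% and refilling: 126 × 0.83 + 19 × 0.17 = 107.81 ppm.
Deficit to target: 113 − 107.81 = 5.19 mg/L.
Mass: 5.19 mg/L × 1,810,000 L = 9394 g cyanuric acid.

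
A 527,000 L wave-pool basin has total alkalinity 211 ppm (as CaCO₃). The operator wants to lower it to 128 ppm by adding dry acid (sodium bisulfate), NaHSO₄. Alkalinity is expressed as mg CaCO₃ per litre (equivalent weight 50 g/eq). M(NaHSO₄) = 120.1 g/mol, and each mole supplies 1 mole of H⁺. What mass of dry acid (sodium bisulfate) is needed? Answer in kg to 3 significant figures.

105 kg

Alkalinity to neutralize: (211 − 128) = 83 mg/L as CaCO₃ × 527,000 L = 43,740 g as CaCO₃.
Equivalents of H⁺ required: 43,740 ÷ 50 g/eq = 874.8 eq = 874.8 mol NaHSO₄.
Mass of NaHSO₄: 874.8 × 120.1 = 105,100 g.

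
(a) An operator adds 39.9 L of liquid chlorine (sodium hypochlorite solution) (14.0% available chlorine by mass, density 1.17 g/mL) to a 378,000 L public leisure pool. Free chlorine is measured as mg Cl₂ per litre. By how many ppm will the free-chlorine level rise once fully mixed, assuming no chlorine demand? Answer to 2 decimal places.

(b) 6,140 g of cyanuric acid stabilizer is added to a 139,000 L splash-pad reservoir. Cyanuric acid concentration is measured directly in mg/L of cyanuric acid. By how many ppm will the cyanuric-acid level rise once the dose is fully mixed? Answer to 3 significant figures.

(a) 17.29 ppm; (b) 44.2 ppm

(a) Mass of solution: 39.9 L × 1000 mL/L × 1.17 g/mL = 46,680 g.
(a) Available chlorine delivered: 46,680 g × 0.14 = 6536 g as Cl₂.
(a) Concentration rise: 6536 g / 378,000 L = 17.29 mg/L = 17.29 ppm.

(b) Rise: 6,140 g / 139,000 L × 1000 = 44.17 mg/L.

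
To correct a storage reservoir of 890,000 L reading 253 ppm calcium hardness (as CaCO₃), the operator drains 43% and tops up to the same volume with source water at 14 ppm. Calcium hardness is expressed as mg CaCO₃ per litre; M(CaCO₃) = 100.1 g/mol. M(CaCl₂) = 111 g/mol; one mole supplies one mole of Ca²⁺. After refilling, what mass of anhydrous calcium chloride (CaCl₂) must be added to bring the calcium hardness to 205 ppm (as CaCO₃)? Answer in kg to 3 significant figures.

After draining 43% and refilling: 253 × 0.57 + 14 × 0.43 = 150.23 ppm.
Deficit to target: 205 − 150.23 = 54.77 mg/L.
As CaCO₃: 54.77 mg/L × 890,000 L = 48,750 g; ÷ 100.1 = 487 mol Ca²⁺.
Mass: 487 × 111 = 54,050 g.

54.1 kg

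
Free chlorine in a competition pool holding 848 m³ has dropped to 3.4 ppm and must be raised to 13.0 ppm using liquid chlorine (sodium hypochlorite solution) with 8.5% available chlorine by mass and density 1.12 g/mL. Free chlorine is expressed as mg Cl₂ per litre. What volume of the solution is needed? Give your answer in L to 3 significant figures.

85.5 L

Volume: 848 m³ = 848,000 L.
Chlorine deficit: 13.0 − 3.4 = 9.6 ppm = 9.6 mg/L as Cl₂.
Cl₂ equivalent needed: 9.6 mg/L × 848,000 L = 8,141,000 mg = 8141 g.
Product at 8.5% available chlorine: 8141 / 0.085 = 95,770 g.
Volume at density 1.12 g/mL: 95,770 g ÷ 1.12 g/mL = 85,510 mL.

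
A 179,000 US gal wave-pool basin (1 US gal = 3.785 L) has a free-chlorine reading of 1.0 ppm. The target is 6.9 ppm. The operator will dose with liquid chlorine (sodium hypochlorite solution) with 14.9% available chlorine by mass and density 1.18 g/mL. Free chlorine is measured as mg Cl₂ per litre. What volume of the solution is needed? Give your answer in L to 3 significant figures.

22.7 L

Volume: 179,000 US gal × 3.785 L/gal = 677,515 L.
Chlorine deficit: 6.9 − 1.0 = 5.9 ppm = 5.9 mg/L as Cl₂.
Cl₂ equivalent needed: 5.9 mg/L × 677,515 L = 3,997,000 mg = 3997 g.
Product at 14.9% available chlorine: 3997 / 0.149 = 26,830 g.
Volume at density 1.18 g/mL: 26,830 g ÷ 1.18 g/mL = 22,740 mL.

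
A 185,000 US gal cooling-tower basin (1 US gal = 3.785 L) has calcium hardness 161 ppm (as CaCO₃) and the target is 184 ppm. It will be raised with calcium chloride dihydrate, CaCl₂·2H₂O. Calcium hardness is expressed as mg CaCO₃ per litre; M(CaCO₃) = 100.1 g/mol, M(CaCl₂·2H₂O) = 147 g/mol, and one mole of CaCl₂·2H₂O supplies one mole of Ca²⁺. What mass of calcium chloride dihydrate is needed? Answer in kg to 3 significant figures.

23.7 kg

Volume: 185,000 US gal × 3.785 L/gal = 700,225 L.
Hardness to add: (184 − 161) = 23 mg/L as CaCO₃ × 700,225 L = 16,110 g as CaCO₃.
Moles of Ca²⁺ (1 mol Ca²⁺ ≡ 1 mol CaCO₃): 16,110 / 100.1 g/mol = 160.9 mol.
Mass of CaCl₂·2H₂O: 160.9 × 147 = 23,650 g.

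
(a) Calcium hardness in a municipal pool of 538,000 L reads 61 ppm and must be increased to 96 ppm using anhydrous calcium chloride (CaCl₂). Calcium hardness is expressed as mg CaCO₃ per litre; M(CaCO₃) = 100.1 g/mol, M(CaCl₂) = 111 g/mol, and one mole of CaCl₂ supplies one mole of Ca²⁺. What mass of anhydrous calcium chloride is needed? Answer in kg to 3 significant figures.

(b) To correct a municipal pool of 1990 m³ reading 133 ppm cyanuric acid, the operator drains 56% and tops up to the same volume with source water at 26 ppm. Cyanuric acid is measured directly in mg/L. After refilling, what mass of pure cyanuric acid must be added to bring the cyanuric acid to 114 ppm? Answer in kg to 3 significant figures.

(a) Hardness to add: (96 − 61) = 35 mg/L as CaCO₃ × 538,000 L = 18,830 g as CaCO₃.
(a) Moles of Ca²⁺ (1 mol Ca²⁺ ≡ 1 mol CaCO₃): 18,830 / 100.1 g/mol = 188.1 mol.
(a) Mass of CaCl₂: 188.1 × 111 = 20,880 g.

(b) Volume: 1990 m³ = 1,990,000 L.
(b) After draining 56% and refilling: 133 × 0.44 + 26 × 0.56 = 73.08 ppm.
(b) Deficit to target: 114 − 73.08 = 40.92 mg/L.
(b) Mass: 40.92 mg/L × 1,990,000 L = 81,430 g cyanuric acid.

(a) 20.9 kg; (b) 81.4 kg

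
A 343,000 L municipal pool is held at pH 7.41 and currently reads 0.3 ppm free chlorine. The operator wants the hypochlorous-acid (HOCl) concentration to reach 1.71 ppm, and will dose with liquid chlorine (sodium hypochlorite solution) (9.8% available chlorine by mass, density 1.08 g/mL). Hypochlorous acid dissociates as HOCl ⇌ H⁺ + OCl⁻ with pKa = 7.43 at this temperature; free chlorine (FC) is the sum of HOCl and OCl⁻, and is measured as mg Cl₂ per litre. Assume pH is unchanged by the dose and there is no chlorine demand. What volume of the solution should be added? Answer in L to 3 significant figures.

[OCl⁻]/[HOCl] = 10^(pH − pKa) = 10^(7.41 − 7.43) = 0.955; fraction as HOCl = 1/(1 + 0.955) = 0.5115.
Free chlorine required for 1.71 ppm HOCl: 1.71 / 0.5115 = 3.343 ppm.
FC to add: 3.343 − 0.3 = 3.043 mg/L as Cl₂.
Cl₂ equivalent: 3.043 mg/L × 343,000 L = 1044 g.
Product at 9.8% available Cl: 1044 / 0.098 = 10,650 g.
Volume: 10,650 g ÷ 1.08 g/mL = 9862 mL.

9.86 L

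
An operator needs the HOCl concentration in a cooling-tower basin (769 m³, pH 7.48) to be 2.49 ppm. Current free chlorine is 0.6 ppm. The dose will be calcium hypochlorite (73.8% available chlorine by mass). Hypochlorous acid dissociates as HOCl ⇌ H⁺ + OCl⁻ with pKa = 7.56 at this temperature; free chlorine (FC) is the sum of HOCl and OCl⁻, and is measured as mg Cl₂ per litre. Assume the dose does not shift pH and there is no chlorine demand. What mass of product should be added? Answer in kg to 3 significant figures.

4.13 kg

Volume: 769 m³ = 769,000 L.
[OCl⁻]/[HOCl] = 10^(pH − pKa) = 10^(7.48 − 7.56) = 0.8318; fraction as HOCl = 1/(1 + 0.8318) = 0.5459.
Free chlorine required for 2.49 ppm HOCl: 2.49 / 0.5459 = 4.561 ppm.
FC to add: 4.561 − 0.6 = 3.961 mg/L as Cl₂.
Cl₂ equivalent: 3.961 mg/L × 769,000 L = 3046 g.
Product at 73.8% available Cl: 3046 / 0.738 = 4127 g.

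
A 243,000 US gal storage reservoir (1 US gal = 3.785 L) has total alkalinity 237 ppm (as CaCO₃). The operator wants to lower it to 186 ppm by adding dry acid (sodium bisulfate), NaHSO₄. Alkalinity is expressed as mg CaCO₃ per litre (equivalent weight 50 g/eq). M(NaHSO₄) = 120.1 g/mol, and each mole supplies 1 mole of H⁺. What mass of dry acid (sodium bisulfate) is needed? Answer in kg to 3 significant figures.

113 kg

Volume: 243,000 US gal × 3.785 L/gal = 919,755 L.
Alkalinity to neutralize: (237 − 186) = 51 mg/L as CaCO₃ × 919,755 L = 46,910 g as CaCO₃.
Equivalents of H⁺ required: 46,910 ÷ 50 g/eq = 938.2 eq = 938.2 mol NaHSO₄.
Mass of NaHSO₄: 938.2 × 120.1 = 112,700 g.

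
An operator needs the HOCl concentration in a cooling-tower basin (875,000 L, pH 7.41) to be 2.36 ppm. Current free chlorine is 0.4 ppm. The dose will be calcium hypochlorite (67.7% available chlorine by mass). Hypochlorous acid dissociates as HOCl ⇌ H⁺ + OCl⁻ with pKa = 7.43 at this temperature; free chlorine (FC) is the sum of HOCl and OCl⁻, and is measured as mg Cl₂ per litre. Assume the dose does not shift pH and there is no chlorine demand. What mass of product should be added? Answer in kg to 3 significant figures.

5.45 kg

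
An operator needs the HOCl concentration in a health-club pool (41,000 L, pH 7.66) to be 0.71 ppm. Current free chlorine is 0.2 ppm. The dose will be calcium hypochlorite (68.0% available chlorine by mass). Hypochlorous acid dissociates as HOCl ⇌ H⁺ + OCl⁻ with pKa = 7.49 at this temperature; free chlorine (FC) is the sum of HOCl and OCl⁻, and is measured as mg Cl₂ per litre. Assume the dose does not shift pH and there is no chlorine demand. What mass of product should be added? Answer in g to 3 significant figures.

[OCl⁻]/[HOCl] = 10^(pH − pKa) = 10^(7.66 − 7.49) = 1.479; fraction as HOCl = 1/(1 + 1.479) = 0.4034.
Free chlorine required for 0.71 ppm HOCl: 0.71 / 0.4034 = 1.76 ppm.
FC to add: 1.76 − 0.2 = 1.56 mg/L as Cl₂.
Cl₂ equivalent: 1.56 mg/L × 41,000 L = 63.97 g.
Product at 68.0% available Cl: 63.97 / 0.68 = 94.07 g.

94.1 g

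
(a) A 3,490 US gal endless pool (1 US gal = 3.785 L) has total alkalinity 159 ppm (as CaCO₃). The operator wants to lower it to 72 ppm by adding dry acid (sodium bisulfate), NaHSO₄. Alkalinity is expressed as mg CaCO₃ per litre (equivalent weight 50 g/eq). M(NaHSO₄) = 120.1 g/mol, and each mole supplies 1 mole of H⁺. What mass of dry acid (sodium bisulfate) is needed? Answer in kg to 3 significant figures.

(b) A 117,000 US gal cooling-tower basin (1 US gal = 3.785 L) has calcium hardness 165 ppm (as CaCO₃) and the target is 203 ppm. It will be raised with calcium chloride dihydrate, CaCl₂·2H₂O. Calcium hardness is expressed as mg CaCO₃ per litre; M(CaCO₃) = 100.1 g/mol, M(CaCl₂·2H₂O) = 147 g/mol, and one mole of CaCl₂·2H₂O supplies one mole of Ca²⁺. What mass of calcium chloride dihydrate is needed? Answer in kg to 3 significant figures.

(a) Volume: 3,490 US gal × 3.785 L/gal = 13,210 L.
(a) Alkalinity to neutralize: (159 − 72) = 87 mg/L as CaCO₃ × 13,210 L = 1149 g as CaCO₃.
(a) Equivalents of H⁺ required: 1149 ÷ 50 g/eq = 22.98 eq = 22.98 mol NaHSO₄.
(a) Mass of NaHSO₄: 22.98 × 120.1 = 2760 g.

(b) Volume: 117,000 US gal × 3.785 L/gal = 442,845 L.
(b) Hardness to add: (203 − 165) = 38 mg/L as CaCO₃ × 442,845 L = 16,830 g as CaCO₃.
(b) Moles of Ca²⁺ (1 mol Ca²⁺ ≡ 1 mol CaCO₃): 16,830 / 100.1 g/mol = 168.1 mol.
(b) Mass of CaCl₂·2H₂O: 168.1 × 147 = 24,710 g.

(a) 2.76 kg; (b) 24.7 kg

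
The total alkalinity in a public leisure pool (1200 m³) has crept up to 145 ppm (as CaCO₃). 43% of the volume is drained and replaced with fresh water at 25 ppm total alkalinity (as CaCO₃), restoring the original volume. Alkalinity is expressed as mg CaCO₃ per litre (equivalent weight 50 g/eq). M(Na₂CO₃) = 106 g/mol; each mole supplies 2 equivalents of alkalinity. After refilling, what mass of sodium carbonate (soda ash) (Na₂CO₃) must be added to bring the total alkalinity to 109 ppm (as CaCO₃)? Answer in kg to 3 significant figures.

19.8 kg

Volume: 1200 m³ = 1,200,000 L.
After draining 43% and refilling: 145 × 0.57 + 25 × 0.43 = 93.4 ppm.
Deficit to target: 109 − 93.4 = 15.6 mg/L.
As CaCO₃: 15.6 mg/L × 1,200,000 L = 18,720 g; ÷ 50 g/eq ÷ 2 = 187.2 mol Na₂CO₃.
Mass: 187.2 × 106 = 19,840 g.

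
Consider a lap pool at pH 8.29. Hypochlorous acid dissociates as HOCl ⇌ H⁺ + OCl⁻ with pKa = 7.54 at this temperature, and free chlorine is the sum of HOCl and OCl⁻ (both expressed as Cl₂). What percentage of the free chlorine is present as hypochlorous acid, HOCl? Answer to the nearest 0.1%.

[OCl⁻]/[HOCl] = 10^(pH − pKa) = 10^(8.29 − 7.54) = 10^0.75 = 5.623.
Fraction as HOCl = 1 / (1 + 5.623) = 0.151.

15.1%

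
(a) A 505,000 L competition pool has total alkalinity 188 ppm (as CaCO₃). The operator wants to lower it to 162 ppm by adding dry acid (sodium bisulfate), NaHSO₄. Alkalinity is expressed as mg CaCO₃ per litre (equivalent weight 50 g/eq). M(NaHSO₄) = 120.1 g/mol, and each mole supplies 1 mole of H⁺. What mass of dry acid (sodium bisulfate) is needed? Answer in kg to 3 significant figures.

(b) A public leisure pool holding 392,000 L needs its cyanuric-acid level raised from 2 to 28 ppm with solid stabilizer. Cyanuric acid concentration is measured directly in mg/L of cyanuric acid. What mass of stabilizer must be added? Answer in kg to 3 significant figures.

(a) 31.5 kg; (b) 10.2 kg

(a) Alkalinity to neutralize: (188 − 162) = 26 mg/L as CaCO₃ × 505,000 L = 13,130 g as CaCO₃.
(a) Equivalents of H⁺ required: 13,130 ÷ 50 g/eq = 262.6 eq = 262.6 mol NaHSO₄.
(a) Mass of NaHSO₄: 262.6 × 120.1 = 31,540 g.

(b) CYA to add: (28 − 2) = 26 mg/L × 392,000 L = 10,190 g cyanuric acid.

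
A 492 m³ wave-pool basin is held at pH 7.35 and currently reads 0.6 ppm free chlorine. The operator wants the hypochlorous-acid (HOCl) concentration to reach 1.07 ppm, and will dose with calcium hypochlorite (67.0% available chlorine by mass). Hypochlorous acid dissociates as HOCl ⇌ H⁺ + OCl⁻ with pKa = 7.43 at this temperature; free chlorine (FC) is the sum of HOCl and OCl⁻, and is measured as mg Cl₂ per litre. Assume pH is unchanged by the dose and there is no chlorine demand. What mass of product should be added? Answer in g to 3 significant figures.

Volume: 492 m³ = 492,000 L.
[OCl⁻]/[HOCl] = 10^(pH − pKa) = 10^(7.35 − 7.43) = 0.8318; fraction as HOCl = 1/(1 + 0.8318) = 0.5459.
Free chlorine required for 1.07 ppm HOCl: 1.07 / 0.5459 = 1.96 ppm.
FC to add: 1.96 − 0.6 = 1.36 mg/L as Cl₂.
Cl₂ equivalent: 1.36 mg/L × 492,000 L = 669.1 g.
Product at 67.0% available Cl: 669.1 / 0.67 = 998.7 g.

999 g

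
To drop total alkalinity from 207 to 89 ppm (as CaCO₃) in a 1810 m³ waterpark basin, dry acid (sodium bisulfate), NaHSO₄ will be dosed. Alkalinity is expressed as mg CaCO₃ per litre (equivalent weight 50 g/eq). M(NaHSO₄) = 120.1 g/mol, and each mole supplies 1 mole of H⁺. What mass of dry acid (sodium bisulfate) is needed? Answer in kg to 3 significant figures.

Volume: 1810 m³ = 1,810,000 L.
Alkalinity to neutralize: (207 − 89) = 118 mg/L as CaCO₃ × 1,810,000 L = 213,600 g as CaCO₃.
Equivalents of H⁺ required: 213,600 ÷ 50 g/eq = 4272 eq = 4272 mol NaHSO₄.
Mass of NaHSO₄: 4272 × 120.1 = 513,000 g.

513 kg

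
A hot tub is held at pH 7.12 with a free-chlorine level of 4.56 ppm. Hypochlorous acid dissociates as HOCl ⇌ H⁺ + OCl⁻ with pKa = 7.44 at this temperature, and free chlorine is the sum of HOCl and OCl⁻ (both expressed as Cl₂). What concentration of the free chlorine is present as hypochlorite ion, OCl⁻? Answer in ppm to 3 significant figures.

1.48 ppm

[OCl⁻]/[HOCl] = 10^(pH − pKa) = 10^(7.12 − 7.44) = 10^-0.32 = 0.4786.
Fraction as HOCl = 1 / (1 + 0.4786) = 0.6763.
OCl⁻ = (1 − 0.6763) × 4.56 ppm = 1.476 ppm.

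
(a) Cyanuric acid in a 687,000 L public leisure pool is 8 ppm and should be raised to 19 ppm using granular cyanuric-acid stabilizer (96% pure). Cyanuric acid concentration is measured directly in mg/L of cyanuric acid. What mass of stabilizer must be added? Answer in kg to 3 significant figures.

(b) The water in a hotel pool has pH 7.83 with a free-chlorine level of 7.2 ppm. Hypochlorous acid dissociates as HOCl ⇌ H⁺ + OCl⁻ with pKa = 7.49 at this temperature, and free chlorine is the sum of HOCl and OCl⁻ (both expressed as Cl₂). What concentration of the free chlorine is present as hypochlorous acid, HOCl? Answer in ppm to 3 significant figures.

(a) 7.87 kg; (b) 2.26 ppm

(a) CYA to add: (19 − 8) = 11 mg/L × 687,000 L = 7557 g cyanuric acid.
(a) At 96% purity: 7557 / 0.96 = 7872 g product.

(b) [OCl⁻]/[HOCl] = 10^(pH − pKa) = 10^(7.83 − 7.49) = 10^0.34 = 2.188.
(b) Fraction as HOCl = 1 / (1 + 2.188) = 0.3137.
(b) HOCl = 0.3137 × 7.2 ppm = 2.259 ppm.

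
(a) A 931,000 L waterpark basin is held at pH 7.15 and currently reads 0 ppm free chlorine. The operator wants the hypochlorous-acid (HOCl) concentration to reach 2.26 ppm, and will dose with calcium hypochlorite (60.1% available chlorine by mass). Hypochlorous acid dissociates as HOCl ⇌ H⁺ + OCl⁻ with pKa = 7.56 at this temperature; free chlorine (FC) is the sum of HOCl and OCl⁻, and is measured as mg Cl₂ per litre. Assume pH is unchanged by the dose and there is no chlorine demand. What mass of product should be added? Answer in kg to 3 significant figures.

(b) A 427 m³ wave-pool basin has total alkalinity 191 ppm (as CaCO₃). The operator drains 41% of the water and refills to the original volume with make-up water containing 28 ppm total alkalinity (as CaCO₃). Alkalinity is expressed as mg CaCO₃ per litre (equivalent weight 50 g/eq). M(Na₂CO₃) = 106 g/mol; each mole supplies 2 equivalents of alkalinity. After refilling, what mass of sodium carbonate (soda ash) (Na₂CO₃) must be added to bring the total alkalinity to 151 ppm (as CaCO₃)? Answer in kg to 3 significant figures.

(a) 4.86 kg; (b) 12.1 kg

(a) [OCl⁻]/[HOCl] = 10^(pH − pKa) = 10^(7.15 − 7.56) = 0.389; fraction as HOCl = 1/(1 + 0.389) = 0.7199.
(a) Free chlorine required for 2.26 ppm HOCl: 2.26 / 0.7199 = 3.139 ppm.
(a) FC to add: 3.139 − 0 = 3.139 mg/L as Cl₂.
(a) Cl₂ equivalent: 3.139 mg/L × 931,000 L = 2923 g.
(a) Product at 60.1% available Cl: 2923 / 0.601 = 4863 g.

(b) Volume: 427 m³ = 427,000 L.
(b) After draining 41% and refilling: 191 × 0.59 + 28 × 0.41 = 124.17 ppm.
(b) Deficit to target: 151 − 124.17 = 26.83 mg/L.
(b) As CaCO₃: 26.83 mg/L × 427,000 L = 11,460 g; ÷ 50 g/eq ÷ 2 = 114.6 mol Na₂CO₃.
(b) Mass: 114.6 × 106 = 12,140 g.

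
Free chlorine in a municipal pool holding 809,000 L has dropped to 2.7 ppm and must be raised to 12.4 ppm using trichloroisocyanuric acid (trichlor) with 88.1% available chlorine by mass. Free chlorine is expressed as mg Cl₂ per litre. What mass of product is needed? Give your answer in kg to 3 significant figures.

8.91 kg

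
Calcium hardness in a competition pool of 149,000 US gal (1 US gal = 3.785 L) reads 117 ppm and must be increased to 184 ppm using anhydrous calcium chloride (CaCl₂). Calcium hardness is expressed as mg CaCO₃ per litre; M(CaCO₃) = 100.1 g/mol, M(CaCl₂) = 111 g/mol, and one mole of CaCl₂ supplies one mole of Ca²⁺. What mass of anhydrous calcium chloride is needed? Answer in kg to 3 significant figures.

41.9 kg

Volume: 149,000 US gal × 3.785 L/gal = 563,965 L.
Hardness to add: (184 − 117) = 67 mg/L as CaCO₃ × 563,965 L = 37,790 g as CaCO₃.
Moles of Ca²⁺ (1 mol Ca²⁺ ≡ 1 mol CaCO₃): 37,790 / 100.1 g/mol = 377.5 mol.
Mass of CaCl₂: 377.5 × 111 = 41,900 g.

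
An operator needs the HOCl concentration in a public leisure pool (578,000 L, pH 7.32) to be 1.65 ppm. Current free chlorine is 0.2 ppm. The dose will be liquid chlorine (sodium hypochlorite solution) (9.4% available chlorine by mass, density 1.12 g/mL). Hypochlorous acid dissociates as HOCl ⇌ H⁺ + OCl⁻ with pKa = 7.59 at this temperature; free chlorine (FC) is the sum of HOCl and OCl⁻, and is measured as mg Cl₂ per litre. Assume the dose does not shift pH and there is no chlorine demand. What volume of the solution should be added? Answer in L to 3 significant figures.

12.8 L

[OCl⁻]/[HOCl] = 10^(pH − pKa) = 10^(7.32 − 7.59) = 0.537; fraction as HOCl = 1/(1 + 0.537) = 0.6506.
Free chlorine required for 1.65 ppm HOCl: 1.65 / 0.6506 = 2.536 ppm.
FC to add: 2.536 − 0.2 = 2.336 mg/L as Cl₂.
Cl₂ equivalent: 2.336 mg/L × 578,000 L = 1350 g.
Product at 9.4% available Cl: 1350 / 0.094 = 14,360 g.
Volume: 14,360 g ÷ 1.12 g/mL = 12,830 mL.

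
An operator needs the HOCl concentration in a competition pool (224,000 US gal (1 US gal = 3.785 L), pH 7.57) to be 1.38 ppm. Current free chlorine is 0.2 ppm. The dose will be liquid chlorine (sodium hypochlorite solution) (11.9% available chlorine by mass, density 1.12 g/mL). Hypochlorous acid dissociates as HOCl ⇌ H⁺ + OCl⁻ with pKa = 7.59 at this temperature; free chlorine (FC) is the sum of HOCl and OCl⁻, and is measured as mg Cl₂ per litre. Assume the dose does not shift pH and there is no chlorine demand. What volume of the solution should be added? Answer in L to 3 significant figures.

15.9 L

Volume: 224,000 US gal × 3.785 L/gal = 847,840 L.
[OCl⁻]/[HOCl] = 10^(pH − pKa) = 10^(7.57 − 7.59) = 0.955; fraction as HOCl = 1/(1 + 0.955) = 0.5115.
Free chlorine required for 1.38 ppm HOCl: 1.38 / 0.5115 = 2.698 ppm.
FC to add: 2.698 − 0.2 = 2.498 mg/L as Cl₂.
Cl₂ equivalent: 2.498 mg/L × 847,840 L = 2118 g.
Product at 11.9% available Cl: 2118 / 0.119 = 17,800 g.
Volume: 17,800 g ÷ 1.12 g/mL = 15,890 mL.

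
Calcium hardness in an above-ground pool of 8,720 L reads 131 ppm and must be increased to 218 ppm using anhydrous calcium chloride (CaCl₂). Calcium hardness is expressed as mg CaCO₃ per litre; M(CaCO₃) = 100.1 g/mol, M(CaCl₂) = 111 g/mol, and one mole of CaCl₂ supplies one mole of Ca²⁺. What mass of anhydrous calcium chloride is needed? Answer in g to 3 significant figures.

841 g

Hardness to add: (218 − 131) = 87 mg/L as CaCO₃ × 8,720 L = 758.6 g as CaCO₃.
Moles of Ca²⁺ (1 mol Ca²⁺ ≡ 1 mol CaCO₃): 758.6 / 100.1 g/mol = 7.579 mol.
Mass of CaCl₂: 7.579 × 111 = 841.2 g.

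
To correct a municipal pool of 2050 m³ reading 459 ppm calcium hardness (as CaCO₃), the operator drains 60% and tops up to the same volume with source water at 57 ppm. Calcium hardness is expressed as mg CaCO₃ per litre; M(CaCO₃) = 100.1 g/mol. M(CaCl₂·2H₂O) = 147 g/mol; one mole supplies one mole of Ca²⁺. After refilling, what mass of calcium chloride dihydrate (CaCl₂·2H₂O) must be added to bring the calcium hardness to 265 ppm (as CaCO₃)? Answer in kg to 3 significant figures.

Volume: 2050 m³ = 2,050,000 L.
After draining 60% and refilling: 459 × 0.40 + 57 × 0.60 = 217.8 ppm.
Deficit to target: 265 − 217.8 = 47.2 mg/L.
As CaCO₃: 47.2 mg/L × 2,050,000 L = 96,760 g; ÷ 100.1 = 966.6 mol Ca²⁺.
Mass: 966.6 × 147 = 142,100 g.

142 kg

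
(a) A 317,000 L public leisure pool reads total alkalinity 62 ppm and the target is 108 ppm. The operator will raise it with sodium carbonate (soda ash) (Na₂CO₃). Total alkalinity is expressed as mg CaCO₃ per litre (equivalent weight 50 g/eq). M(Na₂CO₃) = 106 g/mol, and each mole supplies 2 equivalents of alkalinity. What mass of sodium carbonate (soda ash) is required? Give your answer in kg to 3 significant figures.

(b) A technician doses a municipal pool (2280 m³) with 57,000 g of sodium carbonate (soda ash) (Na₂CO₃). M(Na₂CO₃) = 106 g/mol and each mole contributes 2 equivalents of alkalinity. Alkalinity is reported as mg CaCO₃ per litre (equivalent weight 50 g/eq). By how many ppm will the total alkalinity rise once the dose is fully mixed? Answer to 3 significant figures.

(a) Alkalinity to add: (108 − 62) = 46 mg/L as CaCO₃ × 317,000 L = 14,580 g as CaCO₃.
(a) Equivalents: 14,580 g ÷ 50 g/eq = 291.6 eq.
(a) Each mole of Na₂CO₃ supplies 2 eq, so 291.6 / 2 = 145.8 mol.
(a) Mass: 145.8 mol × 106 g/mol = 15,460 g.

(b) Volume: 2280 m³ = 2,280,000 L.
(b) Moles of Na₂CO₃: 57,000 g ÷ 106 g/mol = 537.7 mol → 1075 eq of alkalinity.
(b) As CaCO₃: 1075 eq × 50 g/eq = 53,770 g.
(b) Rise: 53,770 g / 2,280,000 L × 1000 = 23.58 mg/L.

(a) 15.5 kg; (b) 23.6 ppm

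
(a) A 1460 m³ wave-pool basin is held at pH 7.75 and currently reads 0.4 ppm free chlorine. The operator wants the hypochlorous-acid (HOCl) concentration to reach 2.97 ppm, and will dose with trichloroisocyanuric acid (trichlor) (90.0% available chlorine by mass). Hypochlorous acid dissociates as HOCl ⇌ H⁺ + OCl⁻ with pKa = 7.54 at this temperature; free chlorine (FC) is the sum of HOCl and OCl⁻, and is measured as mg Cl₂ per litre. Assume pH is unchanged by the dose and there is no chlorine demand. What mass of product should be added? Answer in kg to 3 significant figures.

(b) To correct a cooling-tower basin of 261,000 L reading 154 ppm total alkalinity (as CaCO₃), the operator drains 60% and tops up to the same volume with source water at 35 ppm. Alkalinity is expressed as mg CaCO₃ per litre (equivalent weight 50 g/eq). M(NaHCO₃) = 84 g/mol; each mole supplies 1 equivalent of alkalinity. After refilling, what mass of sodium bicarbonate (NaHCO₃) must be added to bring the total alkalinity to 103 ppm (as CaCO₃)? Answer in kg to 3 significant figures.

(a) Volume: 1460 m³ = 1,460,000 L.
(a) [OCl⁻]/[HOCl] = 10^(pH − pKa) = 10^(7.75 − 7.54) = 1.622; fraction as HOCl = 1/(1 + 1.622) = 0.3814.
(a) Free chlorine required for 2.97 ppm HOCl: 2.97 / 0.3814 = 7.787 ppm.
(a) FC to add: 7.787 − 0.4 = 7.387 mg/L as Cl₂.
(a) Cl₂ equivalent: 7.387 mg/L × 1,460,000 L = 10,780 g.
(a) Product at 90.0% available Cl: 10,780 / 0.9 = 11,980 g.

(b) After draining 60% and refilling: 154 × 0.40 + 35 × 0.60 = 82.6 ppm.
(b) Deficit to target: 103 − 82.6 = 20.4 mg/L.
(b) As CaCO₃: 20.4 mg/L × 261,000 L = 5324 g; ÷ 50 g/eq ÷ 1 = 106.5 mol NaHCO₃.
(b) Mass: 106.5 × 84 = 8945 g.

(a) 12.0 kg; (b) 8.94 kg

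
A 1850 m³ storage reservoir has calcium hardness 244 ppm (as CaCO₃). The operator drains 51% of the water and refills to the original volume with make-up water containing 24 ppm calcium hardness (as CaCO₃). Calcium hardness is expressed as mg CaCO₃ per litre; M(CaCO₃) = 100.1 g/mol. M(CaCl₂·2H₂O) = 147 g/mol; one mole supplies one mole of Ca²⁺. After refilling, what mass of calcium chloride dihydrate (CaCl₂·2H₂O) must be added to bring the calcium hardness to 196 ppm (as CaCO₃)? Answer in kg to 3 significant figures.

Volume: 1850 m³ = 1,850,000 L.
After draining 51% and refilling: 244 × 0.49 + 24 × 0.51 = 131.8 ppm.
Deficit to target: 196 − 131.8 = 64.2 mg/L.
As CaCO₃: 64.2 mg/L × 1,850,000 L = 118,800 g; ÷ 100.1 = 1187 mol Ca²⁺.
Mass: 1187 × 147 = 174,400 g.

174 kg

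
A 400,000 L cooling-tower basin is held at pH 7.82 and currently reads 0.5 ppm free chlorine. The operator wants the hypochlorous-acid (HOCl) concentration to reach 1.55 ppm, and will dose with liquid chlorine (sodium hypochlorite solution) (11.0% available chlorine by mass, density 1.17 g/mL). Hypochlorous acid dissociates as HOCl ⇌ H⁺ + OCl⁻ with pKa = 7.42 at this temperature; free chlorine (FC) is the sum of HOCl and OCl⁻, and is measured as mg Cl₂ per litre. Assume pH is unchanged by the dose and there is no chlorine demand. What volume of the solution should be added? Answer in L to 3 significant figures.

[OCl⁻]/[HOCl] = 10^(pH − pKa) = 10^(7.82 − 7.42) = 2.512; fraction as HOCl = 1/(1 + 2.512) = 0.2847.
Free chlorine required for 1.55 ppm HOCl: 1.55 / 0.2847 = 5.443 ppm.
FC to add: 5.443 − 0.5 = 4.943 mg/L as Cl₂.
Cl₂ equivalent: 4.943 mg/L × 400,000 L = 1977 g.
Product at 11.0% available Cl: 1977 / 0.11 = 17,980 g.
Volume: 17,980 g ÷ 1.17 g/mL = 15,360 mL.

15.4 L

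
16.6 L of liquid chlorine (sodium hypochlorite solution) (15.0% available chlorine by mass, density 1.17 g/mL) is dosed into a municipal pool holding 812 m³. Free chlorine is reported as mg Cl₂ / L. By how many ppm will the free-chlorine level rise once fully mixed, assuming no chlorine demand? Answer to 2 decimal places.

3.59 ppm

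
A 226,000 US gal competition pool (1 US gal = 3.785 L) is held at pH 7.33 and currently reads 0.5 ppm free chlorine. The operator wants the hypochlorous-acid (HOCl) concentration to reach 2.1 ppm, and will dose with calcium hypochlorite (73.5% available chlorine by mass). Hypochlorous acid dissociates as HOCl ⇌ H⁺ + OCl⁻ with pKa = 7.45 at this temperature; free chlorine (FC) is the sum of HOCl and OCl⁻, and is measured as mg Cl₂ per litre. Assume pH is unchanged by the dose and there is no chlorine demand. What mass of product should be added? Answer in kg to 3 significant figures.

Volume: 226,000 US gal × 3.785 L/gal = 855,410 L.
[OCl⁻]/[HOCl] = 10^(pH − pKa) = 10^(7.33 − 7.45) = 0.7586; fraction as HOCl = 1/(1 + 0.7586) = 0.5686.
Free chlorine required for 2.1 ppm HOCl: 2.1 / 0.5686 = 3.693 ppm.
FC to add: 3.693 − 0.5 = 3.193 mg/L as Cl₂.
Cl₂ equivalent: 3.193 mg/L × 855,410 L = 2731 g.
Product at 73.5% available Cl: 2731 / 0.735 = 3716 g.

3.72 kg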